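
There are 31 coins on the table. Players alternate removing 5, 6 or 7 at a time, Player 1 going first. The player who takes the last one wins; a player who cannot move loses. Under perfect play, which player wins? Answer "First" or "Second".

First

i:   0  1  2  3  4  5  6  7  8  9 10 11 12 13 14 15 16 17 18 19 20 21 22 23 24 25 26 27 28 29 30 31
     L  L  L  L  L  W  W  W  W  W  W  W  L  L  L  L  L  W  W  W  W  W  W  W  L  L  L  L  L  W  W  W
Position 31 is W, so the first player wins.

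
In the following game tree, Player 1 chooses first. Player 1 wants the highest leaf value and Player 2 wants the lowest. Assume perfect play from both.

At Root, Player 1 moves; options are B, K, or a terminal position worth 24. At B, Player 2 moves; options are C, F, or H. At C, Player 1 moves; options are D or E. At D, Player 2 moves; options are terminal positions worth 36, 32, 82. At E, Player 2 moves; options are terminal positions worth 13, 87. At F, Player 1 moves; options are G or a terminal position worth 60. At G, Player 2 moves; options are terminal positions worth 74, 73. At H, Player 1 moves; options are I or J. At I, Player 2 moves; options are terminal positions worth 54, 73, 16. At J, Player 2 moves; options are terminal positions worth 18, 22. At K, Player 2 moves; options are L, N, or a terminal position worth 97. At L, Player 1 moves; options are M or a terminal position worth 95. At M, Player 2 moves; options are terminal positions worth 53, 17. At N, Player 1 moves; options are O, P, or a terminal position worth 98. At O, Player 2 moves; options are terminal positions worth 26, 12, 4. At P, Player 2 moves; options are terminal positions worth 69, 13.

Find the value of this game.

95

D (Player 2): min(36, 32, 82) = 32
E (Player 2): min(13, 87) = 13
C (Player 1): max(32, 13) = 32
G (Player 2): min(74, 73) = 73
F (Player 1): max(73, 60) = 73
I (Player 2): min(54, 73, 16) = 16
J (Player 2): min(18, 22) = 18
H (Player 1): max(16, 18) = 18
B (Player 2): min(32, 73, 18) = 18
M (Player 2): min(53, 17) = 17
L (Player 1): max(17, 95) = 95
O (Player 2): min(26, 12, 4) = 4
P (Player 2): min(69, 13) = 13
N (Player 1): max(4, 13, 98) = 98
K (Player 2): min(95, 98, 97) = 95
Root (Player 1): max(18, 95, 24) = 95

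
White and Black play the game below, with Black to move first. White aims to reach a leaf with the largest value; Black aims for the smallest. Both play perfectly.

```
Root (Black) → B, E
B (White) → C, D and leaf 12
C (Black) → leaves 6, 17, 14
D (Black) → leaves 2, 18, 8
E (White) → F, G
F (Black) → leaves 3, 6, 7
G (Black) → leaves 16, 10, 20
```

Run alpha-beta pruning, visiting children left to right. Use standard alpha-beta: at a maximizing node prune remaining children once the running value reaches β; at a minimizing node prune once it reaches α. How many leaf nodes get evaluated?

11

C [α=-∞,β=+∞]: v=6
D [α=6,β=+∞]: v=2 after child 1 ≤ α → α-cutoff, skip 2
B [α=-∞,β=+∞]: v=12
F [α=-∞,β=12]: v=3
G [α=3,β=12]: v=10
E [α=-∞,β=12]: v=10
Root [α=-∞,β=+∞]: v=10
Leaves evaluated: 11 of 13.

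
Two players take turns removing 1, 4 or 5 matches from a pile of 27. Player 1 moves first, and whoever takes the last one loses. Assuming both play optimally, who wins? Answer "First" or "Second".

Second

Mark each pile size as W (mover wins) or L (mover loses):
i:   0  1  2  3  4  5  6  7  8  9 10 11 12 13 14 15 16 17 18 19 20 21 22 23 24 25 26 27
     W  L  W  L  W  W  W  W  W  L  W  L  W  W  W  W  W  L  W  L  W  W  W  W  W  L  W  L
Position 27 is L, so the second player wins.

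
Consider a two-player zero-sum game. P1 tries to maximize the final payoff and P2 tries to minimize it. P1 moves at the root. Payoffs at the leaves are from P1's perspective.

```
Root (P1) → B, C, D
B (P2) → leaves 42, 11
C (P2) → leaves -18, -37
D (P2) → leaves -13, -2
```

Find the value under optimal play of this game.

B (P2): min(42, 11) = 11
C (P2): min(-18, -37) = -37
D (P2): min(-13, -2) = -13
Root (P1): max(11, -37, -13) = 11

11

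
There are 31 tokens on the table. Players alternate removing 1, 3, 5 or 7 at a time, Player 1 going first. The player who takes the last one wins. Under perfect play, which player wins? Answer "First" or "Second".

Positions where the player to move wins (W) vs loses (L):
i:   0  1  2  3  4  5  6  7  8  9 10 11 12 13 14 15 16 17 18 19 20 21 22 23 24 25 26 27 28 29 30 31
     L  W  L  W  L  W  L  W  L  W  L  W  L  W  L  W  L  W  L  W  L  W  L  W  L  W  L  W  L  W  L  W
Position 31 is W, so the first player wins.

First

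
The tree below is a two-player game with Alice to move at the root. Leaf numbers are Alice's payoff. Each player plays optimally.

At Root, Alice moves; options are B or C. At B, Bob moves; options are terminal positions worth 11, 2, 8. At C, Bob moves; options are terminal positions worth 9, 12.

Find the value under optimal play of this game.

B (Bob): min(11, 2, 8) = 2
C (Bob): min(9, 12) = 9
Root (Alice): max(2, 9) = 9

9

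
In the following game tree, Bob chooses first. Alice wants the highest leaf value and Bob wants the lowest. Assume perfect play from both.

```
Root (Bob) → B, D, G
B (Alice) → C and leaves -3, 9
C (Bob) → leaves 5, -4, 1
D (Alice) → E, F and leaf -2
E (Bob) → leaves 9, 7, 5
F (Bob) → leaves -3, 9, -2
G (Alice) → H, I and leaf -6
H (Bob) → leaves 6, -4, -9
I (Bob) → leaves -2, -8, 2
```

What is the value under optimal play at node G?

H: min(6, -4, -9) = -9
I: min(-2, -8, 2) = -8
G: max(-9, -8, -6) = -6

-6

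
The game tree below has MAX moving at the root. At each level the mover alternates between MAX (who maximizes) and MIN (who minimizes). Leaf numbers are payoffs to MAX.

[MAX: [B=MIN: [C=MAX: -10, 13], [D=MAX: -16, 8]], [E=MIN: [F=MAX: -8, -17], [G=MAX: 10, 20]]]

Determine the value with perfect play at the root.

C (MAX): max(-10, 13) = 13
D (MAX): max(-16, 8) = 8
B (MIN): min(13, 8) = 8
F (MAX): max(-8, -17) = -8
G (MAX): max(10, 20) = 20
E (MIN): min(-8, 20) = -8
Root (MAX): max(8, -8) = 8

8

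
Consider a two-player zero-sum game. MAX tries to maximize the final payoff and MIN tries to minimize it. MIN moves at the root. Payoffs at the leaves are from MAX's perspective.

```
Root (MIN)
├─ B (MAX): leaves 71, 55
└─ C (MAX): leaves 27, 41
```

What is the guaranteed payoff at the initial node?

41

B (MAX): max(71, 55) = 71
C (MAX): max(27, 41) = 41
Root (MIN): min(71, 41) = 41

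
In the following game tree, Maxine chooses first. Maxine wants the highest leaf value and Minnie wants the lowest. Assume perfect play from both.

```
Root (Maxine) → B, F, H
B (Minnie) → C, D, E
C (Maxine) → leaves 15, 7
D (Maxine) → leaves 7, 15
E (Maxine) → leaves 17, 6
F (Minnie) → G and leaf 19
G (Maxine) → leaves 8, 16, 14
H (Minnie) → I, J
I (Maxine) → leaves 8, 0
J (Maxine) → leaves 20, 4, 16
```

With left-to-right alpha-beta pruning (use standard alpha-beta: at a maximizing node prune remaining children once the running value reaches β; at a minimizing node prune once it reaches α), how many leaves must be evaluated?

11

C [α=-∞,β=+∞]: v=15
D [α=-∞,β=15]: v=15
E [α=-∞,β=15]: v=17 after child 1 ≥ β → β-cutoff, skip 1
B [α=-∞,β=+∞]: v=15
G [α=15,β=+∞]: v=16
F [α=15,β=+∞]: v=16
I [α=16,β=+∞]: v=8
H [α=16,β=+∞]: v=8 after child 1 ≤ α → α-cutoff, skip 1
Root [α=-∞,β=+∞]: v=16
Leaves evaluated: 11 of 15.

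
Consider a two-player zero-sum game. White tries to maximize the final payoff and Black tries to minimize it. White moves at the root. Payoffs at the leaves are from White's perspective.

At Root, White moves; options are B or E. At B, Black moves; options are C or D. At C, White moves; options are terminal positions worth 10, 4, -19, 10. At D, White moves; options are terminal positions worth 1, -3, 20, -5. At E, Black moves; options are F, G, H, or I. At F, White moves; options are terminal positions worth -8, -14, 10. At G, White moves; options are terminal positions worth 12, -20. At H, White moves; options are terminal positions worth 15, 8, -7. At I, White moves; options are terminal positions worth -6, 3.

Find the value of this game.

10

C (White): max(10, 4, -19, 10) = 10
D (White): max(1, -3, 20, -5) = 20
B (Black): min(10, 20) = 10
F (White): max(-8, -14, 10) = 10
G (White): max(12, -20) = 12
H (White): max(15, 8, -7) = 15
I (White): max(-6, 3) = 3
E (Black): min(10, 12, 15, 3) = 3
Root (White): max(10, 3) = 10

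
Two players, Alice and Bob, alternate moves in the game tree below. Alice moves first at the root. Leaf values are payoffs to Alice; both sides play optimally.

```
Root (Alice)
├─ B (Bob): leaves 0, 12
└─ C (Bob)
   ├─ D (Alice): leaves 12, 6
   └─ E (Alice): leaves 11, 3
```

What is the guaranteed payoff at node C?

D: max(12, 6) = 12
E: max(11, 3) = 11
C: min(12, 11) = 11

11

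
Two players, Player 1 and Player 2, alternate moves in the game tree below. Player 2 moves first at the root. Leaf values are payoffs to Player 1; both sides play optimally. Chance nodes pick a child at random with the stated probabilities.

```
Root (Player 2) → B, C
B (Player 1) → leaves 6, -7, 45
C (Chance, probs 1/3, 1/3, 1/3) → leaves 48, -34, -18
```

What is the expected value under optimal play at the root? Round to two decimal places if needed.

B (Player 1): max(6, -7, 45) = 45
C (Chance): 1/3·48 + 1/3·-34 + 1/3·-18 = -1.33
Root (Player 2): min(45, -1.33) = -1.33

-1.33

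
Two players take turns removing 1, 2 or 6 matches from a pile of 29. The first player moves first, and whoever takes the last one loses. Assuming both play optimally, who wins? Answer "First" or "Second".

Mark each pile size as W (mover wins) or L (mover loses):
i:   0  1  2  3  4  5  6  7  8  9 10 11 12 13 14 15 16 17 18 19 20 21 22 23 24 25 26 27 28 29
     W  L  W  W  L  W  W  W  L  W  W  L  W  W  W  L  W  W  L  W  W  W  L  W  W  L  W  W  W  L
Position 29 is L, so the second player wins.

Second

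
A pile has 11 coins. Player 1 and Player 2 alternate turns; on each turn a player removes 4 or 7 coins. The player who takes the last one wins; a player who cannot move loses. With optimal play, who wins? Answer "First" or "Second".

Second

W/L table (W = player to move can force a win):
i:   0  1  2  3  4  5  6  7  8  9 10 11
     L  L  L  L  W  W  W  W  W  W  W  L
Position 11 is L, so the second player wins.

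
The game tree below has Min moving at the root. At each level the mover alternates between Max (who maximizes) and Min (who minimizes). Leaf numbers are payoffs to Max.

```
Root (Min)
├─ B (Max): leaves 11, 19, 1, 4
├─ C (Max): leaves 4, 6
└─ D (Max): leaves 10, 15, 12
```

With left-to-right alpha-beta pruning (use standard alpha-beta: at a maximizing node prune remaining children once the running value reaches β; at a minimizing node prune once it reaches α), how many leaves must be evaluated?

7

B [α=-∞,β=+∞]: v=19
C [α=-∞,β=19]: v=6
D [α=-∞,β=6]: v=10 after child 1 ≥ β → β-cutoff, skip 2
Root [α=-∞,β=+∞]: v=6
Leaves evaluated: 7 of 9.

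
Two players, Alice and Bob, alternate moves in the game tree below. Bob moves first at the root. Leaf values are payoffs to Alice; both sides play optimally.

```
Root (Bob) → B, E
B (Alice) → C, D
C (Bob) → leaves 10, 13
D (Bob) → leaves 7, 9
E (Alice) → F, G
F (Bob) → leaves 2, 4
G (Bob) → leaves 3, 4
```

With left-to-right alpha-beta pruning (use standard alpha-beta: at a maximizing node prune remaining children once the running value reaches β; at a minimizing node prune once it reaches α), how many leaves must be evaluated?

C [α=-∞,β=+∞]: v=10
D [α=10,β=+∞]: v=7 after child 1 ≤ α → α-cutoff, skip 1
B [α=-∞,β=+∞]: v=10
F [α=-∞,β=10]: v=2
G [α=2,β=10]: v=3
E [α=-∞,β=10]: v=3
Root [α=-∞,β=+∞]: v=3
Leaves evaluated: 7 of 8.

7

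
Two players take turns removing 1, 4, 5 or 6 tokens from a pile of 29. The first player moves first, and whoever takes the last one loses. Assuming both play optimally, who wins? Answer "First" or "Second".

First

Positions where the player to move wins (W) vs loses (L):
i:   0  1  2  3  4  5  6  7  8  9 10 11 12 13 14 15 16 17 18 19 20 21 22 23 24 25 26 27 28 29
     W  L  W  L  W  W  W  W  W  W  L  W  L  W  W  W  W  W  W  L  W  L  W  W  W  W  W  W  L  W
Position 29 is W, so the first player wins.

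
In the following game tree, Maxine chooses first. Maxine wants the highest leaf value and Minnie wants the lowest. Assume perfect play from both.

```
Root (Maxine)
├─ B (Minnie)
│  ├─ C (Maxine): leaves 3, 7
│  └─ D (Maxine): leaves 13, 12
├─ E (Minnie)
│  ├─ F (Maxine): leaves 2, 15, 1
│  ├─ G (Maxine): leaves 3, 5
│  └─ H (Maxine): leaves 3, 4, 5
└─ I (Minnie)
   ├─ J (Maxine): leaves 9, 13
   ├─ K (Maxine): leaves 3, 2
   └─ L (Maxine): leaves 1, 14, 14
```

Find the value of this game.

7

C (Maxine): max(3, 7) = 7
D (Maxine): max(13, 12) = 13
B (Minnie): min(7, 13) = 7
F (Maxine): max(2, 15, 1) = 15
G (Maxine): max(3, 5) = 5
H (Maxine): max(3, 4, 5) = 5
E (Minnie): min(15, 5, 5) = 5
J (Maxine): max(9, 13) = 13
K (Maxine): max(3, 2) = 3
L (Maxine): max(1, 14, 14) = 14
I (Minnie): min(13, 3, 14) = 3
Root (Maxine): max(7, 5, 3) = 7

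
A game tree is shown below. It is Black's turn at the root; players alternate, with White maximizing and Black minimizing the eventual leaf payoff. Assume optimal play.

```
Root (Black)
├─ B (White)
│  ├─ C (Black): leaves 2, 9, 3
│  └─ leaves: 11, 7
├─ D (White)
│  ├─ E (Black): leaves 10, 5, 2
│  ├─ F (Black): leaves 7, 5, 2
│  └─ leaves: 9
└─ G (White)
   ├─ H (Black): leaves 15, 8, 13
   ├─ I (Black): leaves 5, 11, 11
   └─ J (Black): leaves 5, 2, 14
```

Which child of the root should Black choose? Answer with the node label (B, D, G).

C (Black): min(2, 9, 3) = 2
B (White): max(2, 11, 7) = 11
E (Black): min(10, 5, 2) = 2
F (Black): min(7, 5, 2) = 2
D (White): max(2, 2, 9) = 9
H (Black): min(15, 8, 13) = 8
I (Black): min(5, 11, 11) = 5
J (Black): min(5, 2, 14) = 2
G (White): max(8, 5, 2) = 8
Root (Black): min(11, 9, 8) = 8
Black picks the child with the lowest value: G (value 8).

G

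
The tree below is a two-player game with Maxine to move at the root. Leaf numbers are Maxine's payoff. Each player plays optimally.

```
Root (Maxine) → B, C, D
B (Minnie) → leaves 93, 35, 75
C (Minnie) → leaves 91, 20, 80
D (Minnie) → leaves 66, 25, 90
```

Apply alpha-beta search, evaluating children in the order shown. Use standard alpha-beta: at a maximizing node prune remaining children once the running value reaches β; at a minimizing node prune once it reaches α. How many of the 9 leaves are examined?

7

B [α=-∞,β=+∞]: v=35
C [α=35,β=+∞]: v=20 after child 2 ≤ α → α-cutoff, skip 1
D [α=35,β=+∞]: v=25 after child 2 ≤ α → α-cutoff, skip 1
Root [α=-∞,β=+∞]: v=35
Leaves evaluated: 7 of 9.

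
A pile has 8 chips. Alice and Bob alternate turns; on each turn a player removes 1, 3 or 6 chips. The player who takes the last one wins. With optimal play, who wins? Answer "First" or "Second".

Mark each pile size as W (mover wins) or L (mover loses):
i:   0  1  2  3  4  5  6  7  8
     L  W  L  W  L  W  W  W  W
Position 8 is W, so the first player wins.

First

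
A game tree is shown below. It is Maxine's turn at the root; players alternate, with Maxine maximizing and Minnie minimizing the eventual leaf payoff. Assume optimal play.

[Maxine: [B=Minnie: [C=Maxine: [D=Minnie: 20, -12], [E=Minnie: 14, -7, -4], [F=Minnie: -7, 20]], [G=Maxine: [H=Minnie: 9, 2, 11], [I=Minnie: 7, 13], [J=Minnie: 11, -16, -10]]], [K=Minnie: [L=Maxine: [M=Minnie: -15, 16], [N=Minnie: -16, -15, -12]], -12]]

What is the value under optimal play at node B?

-7

D: min(20, -12) = -12
E: min(14, -7, -4) = -7
F: min(-7, 20) = -7
C: max(-12, -7, -7) = -7
H: min(9, 2, 11) = 2
I: min(7, 13) = 7
J: min(11, -16, -10) = -16
G: max(2, 7, -16) = 7
B: min(-7, 7) = -7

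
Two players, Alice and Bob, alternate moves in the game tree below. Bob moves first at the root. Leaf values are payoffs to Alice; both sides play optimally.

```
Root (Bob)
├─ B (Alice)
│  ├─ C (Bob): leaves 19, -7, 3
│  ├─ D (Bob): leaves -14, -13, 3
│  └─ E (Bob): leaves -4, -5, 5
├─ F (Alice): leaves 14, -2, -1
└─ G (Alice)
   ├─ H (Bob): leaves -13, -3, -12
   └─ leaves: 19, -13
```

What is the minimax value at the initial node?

C (Bob): min(19, -7, 3) = -7
D (Bob): min(-14, -13, 3) = -14
E (Bob): min(-4, -5, 5) = -5
B (Alice): max(-7, -14, -5) = -5
F (Alice): max(14, -2, -1) = 14
H (Bob): min(-13, -3, -12) = -13
G (Alice): max(-13, 19, -13) = 19
Root (Bob): min(-5, 14, 19) = -5

-5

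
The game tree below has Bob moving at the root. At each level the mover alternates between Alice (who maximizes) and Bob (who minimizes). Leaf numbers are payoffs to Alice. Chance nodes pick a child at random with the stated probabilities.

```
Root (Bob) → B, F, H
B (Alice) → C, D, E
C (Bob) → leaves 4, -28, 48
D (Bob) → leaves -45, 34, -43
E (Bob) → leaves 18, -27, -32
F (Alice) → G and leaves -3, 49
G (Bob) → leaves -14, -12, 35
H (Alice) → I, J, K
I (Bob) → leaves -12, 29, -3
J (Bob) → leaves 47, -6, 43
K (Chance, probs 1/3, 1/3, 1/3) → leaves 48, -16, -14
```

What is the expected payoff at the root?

C (Bob): min(4, -28, 48) = -28
D (Bob): min(-45, 34, -43) = -45
E (Bob): min(18, -27, -32) = -32
B (Alice): max(-28, -45, -32) = -28
G (Bob): min(-14, -12, 35) = -14
F (Alice): max(-14, -3, 49) = 49
I (Bob): min(-12, 29, -3) = -12
J (Bob): min(47, -6, 43) = -6
K (Chance): 1/3·48 + 1/3·-16 + 1/3·-14 = 6
H (Alice): max(-12, -6, 6) = 6
Root (Bob): min(-28, 49, 6) = -28

-28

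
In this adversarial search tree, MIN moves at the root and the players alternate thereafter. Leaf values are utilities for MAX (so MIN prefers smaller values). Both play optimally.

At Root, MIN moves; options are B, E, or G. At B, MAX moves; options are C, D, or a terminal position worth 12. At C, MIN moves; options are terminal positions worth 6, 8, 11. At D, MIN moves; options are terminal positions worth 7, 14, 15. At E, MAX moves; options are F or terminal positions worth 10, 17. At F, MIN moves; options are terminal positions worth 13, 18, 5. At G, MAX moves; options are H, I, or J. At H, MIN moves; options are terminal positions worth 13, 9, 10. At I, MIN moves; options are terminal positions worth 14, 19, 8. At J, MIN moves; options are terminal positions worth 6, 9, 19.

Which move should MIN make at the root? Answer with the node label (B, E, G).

C (MIN): min(6, 8, 11) = 6
D (MIN): min(7, 14, 15) = 7
B (MAX): max(6, 7, 12) = 12
F (MIN): min(13, 18, 5) = 5
E (MAX): max(5, 10, 17) = 17
H (MIN): min(13, 9, 10) = 9
I (MIN): min(14, 19, 8) = 8
J (MIN): min(6, 9, 19) = 6
G (MAX): max(9, 8, 6) = 9
Root (MIN): min(12, 17, 9) = 9
MIN picks the child with the lowest value: G (value 9).

G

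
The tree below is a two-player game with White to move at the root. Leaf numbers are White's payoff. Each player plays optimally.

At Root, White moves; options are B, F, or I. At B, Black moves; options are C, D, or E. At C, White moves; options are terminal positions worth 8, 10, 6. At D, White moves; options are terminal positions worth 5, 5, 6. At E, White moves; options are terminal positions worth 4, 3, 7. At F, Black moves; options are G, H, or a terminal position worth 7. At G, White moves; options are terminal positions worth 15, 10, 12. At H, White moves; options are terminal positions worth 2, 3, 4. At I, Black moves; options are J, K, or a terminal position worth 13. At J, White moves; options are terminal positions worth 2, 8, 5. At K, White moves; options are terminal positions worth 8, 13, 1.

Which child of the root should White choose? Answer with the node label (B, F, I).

C (White): max(8, 10, 6) = 10
D (White): max(5, 5, 6) = 6
E (White): max(4, 3, 7) = 7
B (Black): min(10, 6, 7) = 6
G (White): max(15, 10, 12) = 15
H (White): max(2, 3, 4) = 4
F (Black): min(15, 4, 7) = 4
J (White): max(2, 8, 5) = 8
K (White): max(8, 13, 1) = 13
I (Black): min(8, 13, 13) = 8
Root (White): max(6, 4, 8) = 8
White picks the child with the highest value: I (value 8).

I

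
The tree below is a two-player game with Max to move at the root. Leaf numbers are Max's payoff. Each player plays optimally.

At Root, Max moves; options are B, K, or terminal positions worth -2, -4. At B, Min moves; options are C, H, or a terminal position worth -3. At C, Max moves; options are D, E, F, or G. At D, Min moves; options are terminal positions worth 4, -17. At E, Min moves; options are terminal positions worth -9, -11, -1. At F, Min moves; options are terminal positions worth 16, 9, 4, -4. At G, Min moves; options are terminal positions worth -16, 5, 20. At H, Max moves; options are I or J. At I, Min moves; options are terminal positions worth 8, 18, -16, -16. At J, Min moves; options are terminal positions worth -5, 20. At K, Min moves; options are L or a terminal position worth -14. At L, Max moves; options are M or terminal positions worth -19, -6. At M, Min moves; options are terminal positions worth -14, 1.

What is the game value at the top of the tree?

-2

D (Min): min(4, -17) = -17
E (Min): min(-9, -11, -1) = -11
F (Min): min(16, 9, 4, -4) = -4
G (Min): min(-16, 5, 20) = -16
C (Max): max(-17, -11, -4, -16) = -4
I (Min): min(8, 18, -16, -16) = -16
J (Min): min(-5, 20) = -5
H (Max): max(-16, -5) = -5
B (Min): min(-4, -5, -3) = -5
M (Min): min(-14, 1) = -14
L (Max): max(-14, -19, -6) = -6
K (Min): min(-6, -14) = -14
Root (Max): max(-5, -14, -2, -4) = -2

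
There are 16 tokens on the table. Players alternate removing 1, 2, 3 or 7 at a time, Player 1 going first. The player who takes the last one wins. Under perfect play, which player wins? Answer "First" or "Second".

Positions where the player to move wins (W) vs loses (L):
i:   0  1  2  3  4  5  6  7  8  9 10 11 12 13 14 15 16
     L  W  W  W  L  W  W  W  L  W  W  W  L  W  W  W  L
Position 16 is L, so the second player wins.

Second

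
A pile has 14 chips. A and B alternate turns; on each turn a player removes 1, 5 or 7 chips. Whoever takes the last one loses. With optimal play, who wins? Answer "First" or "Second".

i:   0  1  2  3  4  5  6  7  8  9 10 11 12 13 14
     W  L  W  L  W  L  W  L  W  L  W  L  W  L  W
Position 14 is W, so the first player wins.

First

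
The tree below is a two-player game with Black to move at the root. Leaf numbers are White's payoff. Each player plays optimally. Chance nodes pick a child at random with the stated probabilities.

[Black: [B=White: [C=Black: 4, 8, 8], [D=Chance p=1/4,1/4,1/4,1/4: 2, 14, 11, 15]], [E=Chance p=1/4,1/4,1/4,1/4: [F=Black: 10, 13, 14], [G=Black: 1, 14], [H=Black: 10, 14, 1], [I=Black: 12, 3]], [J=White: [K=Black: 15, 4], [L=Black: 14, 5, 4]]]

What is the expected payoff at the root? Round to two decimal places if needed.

3.75

C (Black): min(4, 8, 8) = 4
D (Chance): 1/4·2 + 1/4·14 + 1/4·11 + 1/4·15 = 10.5
B (White): max(4, 10.5) = 10.5
F (Black): min(10, 13, 14) = 10
G (Black): min(1, 14) = 1
H (Black): min(10, 14, 1) = 1
I (Black): min(12, 3) = 3
E (Chance): 1/4·10 + 1/4·1 + 1/4·1 + 1/4·3 = 3.75
K (Black): min(15, 4) = 4
L (Black): min(14, 5, 4) = 4
J (White): max(4, 4) = 4
Root (Black): min(10.5, 3.75, 4) = 3.75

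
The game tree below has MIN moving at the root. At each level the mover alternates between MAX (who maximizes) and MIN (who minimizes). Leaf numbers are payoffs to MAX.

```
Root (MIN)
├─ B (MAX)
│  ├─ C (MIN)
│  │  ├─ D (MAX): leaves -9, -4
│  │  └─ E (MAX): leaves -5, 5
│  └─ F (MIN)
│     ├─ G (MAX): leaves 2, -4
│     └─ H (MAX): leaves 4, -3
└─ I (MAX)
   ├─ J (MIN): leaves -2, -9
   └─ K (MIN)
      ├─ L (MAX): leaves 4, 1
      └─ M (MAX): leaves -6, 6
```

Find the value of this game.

D (MAX): max(-9, -4) = -4
E (MAX): max(-5, 5) = 5
C (MIN): min(-4, 5) = -4
G (MAX): max(2, -4) = 2
H (MAX): max(4, -3) = 4
F (MIN): min(2, 4) = 2
B (MAX): max(-4, 2) = 2
J (MIN): min(-2, -9) = -9
L (MAX): max(4, 1) = 4
M (MAX): max(-6, 6) = 6
K (MIN): min(4, 6) = 4
I (MAX): max(-9, 4) = 4
Root (MIN): min(2, 4) = 2

2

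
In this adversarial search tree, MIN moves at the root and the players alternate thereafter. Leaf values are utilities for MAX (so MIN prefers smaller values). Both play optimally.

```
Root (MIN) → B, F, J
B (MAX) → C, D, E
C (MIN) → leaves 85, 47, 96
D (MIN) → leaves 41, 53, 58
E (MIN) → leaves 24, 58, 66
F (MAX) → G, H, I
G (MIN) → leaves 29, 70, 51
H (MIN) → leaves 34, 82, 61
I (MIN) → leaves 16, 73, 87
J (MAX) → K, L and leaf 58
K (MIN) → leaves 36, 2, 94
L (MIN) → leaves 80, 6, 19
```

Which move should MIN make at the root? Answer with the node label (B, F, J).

C (MIN): min(85, 47, 96) = 47
D (MIN): min(41, 53, 58) = 41
E (MIN): min(24, 58, 66) = 24
B (MAX): max(47, 41, 24) = 47
G (MIN): min(29, 70, 51) = 29
H (MIN): min(34, 82, 61) = 34
I (MIN): min(16, 73, 87) = 16
F (MAX): max(29, 34, 16) = 34
K (MIN): min(36, 2, 94) = 2
L (MIN): min(80, 6, 19) = 6
J (MAX): max(2, 6, 58) = 58
Root (MIN): min(47, 34, 58) = 34
MIN picks the child with the lowest value: F (value 34).

F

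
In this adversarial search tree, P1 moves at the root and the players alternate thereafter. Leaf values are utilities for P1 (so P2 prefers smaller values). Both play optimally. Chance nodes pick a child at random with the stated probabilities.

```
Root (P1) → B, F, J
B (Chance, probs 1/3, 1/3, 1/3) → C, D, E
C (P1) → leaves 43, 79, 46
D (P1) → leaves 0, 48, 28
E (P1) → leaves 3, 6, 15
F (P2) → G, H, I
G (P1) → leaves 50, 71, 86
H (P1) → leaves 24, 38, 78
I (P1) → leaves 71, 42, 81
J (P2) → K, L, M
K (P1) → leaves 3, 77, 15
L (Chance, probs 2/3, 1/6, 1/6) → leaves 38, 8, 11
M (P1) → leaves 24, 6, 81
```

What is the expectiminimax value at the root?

C (P1): max(43, 79, 46) = 79
D (P1): max(0, 48, 28) = 48
E (P1): max(3, 6, 15) = 15
B (Chance): 1/3·79 + 1/3·48 + 1/3·15 = 47.33
G (P1): max(50, 71, 86) = 86
H (P1): max(24, 38, 78) = 78
I (P1): max(71, 42, 81) = 81
F (P2): min(86, 78, 81) = 78
K (P1): max(3, 77, 15) = 77
L (Chance): 2/3·38 + 1/6·8 + 1/6·11 = 28.5
M (P1): max(24, 6, 81) = 81
J (P2): min(77, 28.5, 81) = 28.5
Root (P1): max(47.33, 78, 28.5) = 78

78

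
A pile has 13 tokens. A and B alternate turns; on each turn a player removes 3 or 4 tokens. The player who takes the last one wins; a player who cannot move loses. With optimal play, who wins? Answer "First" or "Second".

First

Compute winning (W) and losing (L) positions by backward induction:
i:   0  1  2  3  4  5  6  7  8  9 10 11 12 13
     L  L  L  W  W  W  W  L  L  L  W  W  W  W
Position 13 is W, so the first player wins.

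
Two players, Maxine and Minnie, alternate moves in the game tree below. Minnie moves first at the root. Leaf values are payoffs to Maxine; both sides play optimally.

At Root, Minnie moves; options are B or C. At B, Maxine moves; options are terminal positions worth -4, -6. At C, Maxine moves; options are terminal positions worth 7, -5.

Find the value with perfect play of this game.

B (Maxine): max(-4, -6) = -4
C (Maxine): max(7, -5) = 7
Root (Minnie): min(-4, 7) = -4

-4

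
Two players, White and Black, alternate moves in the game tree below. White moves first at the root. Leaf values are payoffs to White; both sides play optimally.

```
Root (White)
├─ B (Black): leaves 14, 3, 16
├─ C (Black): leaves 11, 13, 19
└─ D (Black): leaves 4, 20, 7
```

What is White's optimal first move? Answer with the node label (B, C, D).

C

B (Black): min(14, 3, 16) = 3
C (Black): min(11, 13, 19) = 11
D (Black): min(4, 20, 7) = 4
Root (White): max(3, 11, 4) = 11
White picks the child with the highest value: C (value 11).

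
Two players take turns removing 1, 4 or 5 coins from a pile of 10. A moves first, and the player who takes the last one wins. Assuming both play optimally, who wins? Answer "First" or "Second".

Second

W/L table (W = player to move can force a win):
i:   0  1  2  3  4  5  6  7  8  9 10
     L  W  L  W  W  W  W  W  L  W  L
Position 10 is L, so the second player wins.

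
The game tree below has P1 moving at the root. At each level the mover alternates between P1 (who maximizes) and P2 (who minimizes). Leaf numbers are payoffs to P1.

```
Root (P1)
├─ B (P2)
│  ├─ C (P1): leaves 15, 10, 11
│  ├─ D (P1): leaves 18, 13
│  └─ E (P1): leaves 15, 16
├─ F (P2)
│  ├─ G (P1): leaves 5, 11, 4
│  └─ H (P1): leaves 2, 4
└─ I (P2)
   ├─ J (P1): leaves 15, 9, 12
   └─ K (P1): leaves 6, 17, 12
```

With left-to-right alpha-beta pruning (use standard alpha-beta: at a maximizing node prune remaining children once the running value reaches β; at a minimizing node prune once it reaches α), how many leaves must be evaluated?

11

C [α=-∞,β=+∞]: v=15
D [α=-∞,β=15]: v=18 after child 1 ≥ β → β-cutoff, skip 1
E [α=-∞,β=15]: v=15 after child 1 ≥ β → β-cutoff, skip 1
B [α=-∞,β=+∞]: v=15
G [α=15,β=+∞]: v=11
F [α=15,β=+∞]: v=11 after child 1 ≤ α → α-cutoff, skip 1
J [α=15,β=+∞]: v=15
I [α=15,β=+∞]: v=15 after child 1 ≤ α → α-cutoff, skip 1
Root [α=-∞,β=+∞]: v=15
Leaves evaluated: 11 of 18.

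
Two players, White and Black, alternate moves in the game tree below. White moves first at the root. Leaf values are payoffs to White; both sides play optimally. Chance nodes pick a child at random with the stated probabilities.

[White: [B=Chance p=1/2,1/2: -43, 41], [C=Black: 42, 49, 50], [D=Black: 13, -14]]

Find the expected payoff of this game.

42

B (Chance): 1/2·-43 + 1/2·41 = -1
C (Black): min(42, 49, 50) = 42
D (Black): min(13, -14) = -14
Root (White): max(-1, 42, -14) = 42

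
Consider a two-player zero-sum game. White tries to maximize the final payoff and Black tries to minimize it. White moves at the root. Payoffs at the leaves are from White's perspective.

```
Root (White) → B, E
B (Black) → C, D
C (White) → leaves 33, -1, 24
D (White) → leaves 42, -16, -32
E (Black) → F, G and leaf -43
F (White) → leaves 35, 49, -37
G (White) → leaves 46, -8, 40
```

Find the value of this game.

C (White): max(33, -1, 24) = 33
D (White): max(42, -16, -32) = 42
B (Black): min(33, 42) = 33
F (White): max(35, 49, -37) = 49
G (White): max(46, -8, 40) = 46
E (Black): min(49, 46, -43) = -43
Root (White): max(33, -43) = 33

33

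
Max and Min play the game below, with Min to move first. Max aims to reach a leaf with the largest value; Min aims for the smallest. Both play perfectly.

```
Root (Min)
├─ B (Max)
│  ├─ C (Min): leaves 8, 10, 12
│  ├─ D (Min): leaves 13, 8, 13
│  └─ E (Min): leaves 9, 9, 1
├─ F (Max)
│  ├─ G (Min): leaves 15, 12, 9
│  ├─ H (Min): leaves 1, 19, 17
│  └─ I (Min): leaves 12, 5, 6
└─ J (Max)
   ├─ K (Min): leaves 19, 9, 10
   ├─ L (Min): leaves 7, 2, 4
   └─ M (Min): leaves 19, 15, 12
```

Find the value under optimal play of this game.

C (Min): min(8, 10, 12) = 8
D (Min): min(13, 8, 13) = 8
E (Min): min(9, 9, 1) = 1
B (Max): max(8, 8, 1) = 8
G (Min): min(15, 12, 9) = 9
H (Min): min(1, 19, 17) = 1
I (Min): min(12, 5, 6) = 5
F (Max): max(9, 1, 5) = 9
K (Min): min(19, 9, 10) = 9
L (Min): min(7, 2, 4) = 2
M (Min): min(19, 15, 12) = 12
J (Max): max(9, 2, 12) = 12
Root (Min): min(8, 9, 12) = 8

8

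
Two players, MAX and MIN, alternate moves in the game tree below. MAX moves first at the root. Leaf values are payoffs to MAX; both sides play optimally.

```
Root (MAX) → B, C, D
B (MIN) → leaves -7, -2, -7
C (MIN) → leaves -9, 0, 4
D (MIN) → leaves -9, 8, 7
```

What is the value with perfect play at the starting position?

B (MIN): min(-7, -2, -7) = -7
C (MIN): min(-9, 0, 4) = -9
D (MIN): min(-9, 8, 7) = -9
Root (MAX): max(-7, -9, -9) = -7

-7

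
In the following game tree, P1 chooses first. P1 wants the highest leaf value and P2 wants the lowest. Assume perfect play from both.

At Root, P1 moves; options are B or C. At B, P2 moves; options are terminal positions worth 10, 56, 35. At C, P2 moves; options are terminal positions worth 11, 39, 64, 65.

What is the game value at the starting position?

11

B (P2): min(10, 56, 35) = 10
C (P2): min(11, 39, 64, 65) = 11
Root (P1): max(10, 11) = 11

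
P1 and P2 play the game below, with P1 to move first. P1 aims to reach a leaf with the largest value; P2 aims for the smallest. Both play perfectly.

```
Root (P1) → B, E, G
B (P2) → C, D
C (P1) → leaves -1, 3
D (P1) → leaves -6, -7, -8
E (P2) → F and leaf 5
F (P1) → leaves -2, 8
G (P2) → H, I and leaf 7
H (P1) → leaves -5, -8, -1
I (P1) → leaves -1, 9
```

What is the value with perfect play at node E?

F: max(-2, 8) = 8
E: min(8, 5) = 5

5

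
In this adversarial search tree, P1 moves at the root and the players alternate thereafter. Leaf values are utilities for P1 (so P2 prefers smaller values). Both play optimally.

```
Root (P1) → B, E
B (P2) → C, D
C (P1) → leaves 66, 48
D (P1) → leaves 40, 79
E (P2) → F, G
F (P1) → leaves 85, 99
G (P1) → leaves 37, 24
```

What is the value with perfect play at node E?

F: max(85, 99) = 99
G: max(37, 24) = 37
E: min(99, 37) = 37

37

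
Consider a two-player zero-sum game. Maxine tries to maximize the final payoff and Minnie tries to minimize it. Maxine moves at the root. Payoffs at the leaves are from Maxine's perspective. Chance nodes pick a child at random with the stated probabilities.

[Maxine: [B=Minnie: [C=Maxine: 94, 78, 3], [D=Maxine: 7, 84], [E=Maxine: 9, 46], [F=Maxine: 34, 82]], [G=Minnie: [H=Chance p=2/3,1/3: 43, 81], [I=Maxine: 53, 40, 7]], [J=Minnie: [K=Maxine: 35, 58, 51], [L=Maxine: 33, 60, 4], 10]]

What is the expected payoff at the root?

C (Maxine): max(94, 78, 3) = 94
D (Maxine): max(7, 84) = 84
E (Maxine): max(9, 46) = 46
F (Maxine): max(34, 82) = 82
B (Minnie): min(94, 84, 46, 82) = 46
H (Chance): 2/3·43 + 1/3·81 = 55.67
I (Maxine): max(53, 40, 7) = 53
G (Minnie): min(55.67, 53) = 53
K (Maxine): max(35, 58, 51) = 58
L (Maxine): max(33, 60, 4) = 60
J (Minnie): min(58, 60, 10) = 10
Root (Maxine): max(46, 53, 10) = 53

53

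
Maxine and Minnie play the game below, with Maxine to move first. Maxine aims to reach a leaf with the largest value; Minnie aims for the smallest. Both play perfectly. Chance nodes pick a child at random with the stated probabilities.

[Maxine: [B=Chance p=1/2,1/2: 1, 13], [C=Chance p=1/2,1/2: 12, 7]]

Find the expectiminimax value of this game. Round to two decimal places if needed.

9.5

B (Chance): 1/2·1 + 1/2·13 = 7
C (Chance): 1/2·12 + 1/2·7 = 9.5
Root (Maxine): max(7, 9.5) = 9.5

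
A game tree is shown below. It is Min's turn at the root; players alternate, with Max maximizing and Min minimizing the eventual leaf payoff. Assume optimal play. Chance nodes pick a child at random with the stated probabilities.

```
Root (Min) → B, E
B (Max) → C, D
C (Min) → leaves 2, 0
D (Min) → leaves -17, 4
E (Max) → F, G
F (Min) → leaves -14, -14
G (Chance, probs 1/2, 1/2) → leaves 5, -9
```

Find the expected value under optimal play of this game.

-2

C (Min): min(2, 0) = 0
D (Min): min(-17, 4) = -17
B (Max): max(0, -17) = 0
F (Min): min(-14, -14) = -14
G (Chance): 1/2·5 + 1/2·-9 = -2
E (Max): max(-14, -2) = -2
Root (Min): min(0, -2) = -2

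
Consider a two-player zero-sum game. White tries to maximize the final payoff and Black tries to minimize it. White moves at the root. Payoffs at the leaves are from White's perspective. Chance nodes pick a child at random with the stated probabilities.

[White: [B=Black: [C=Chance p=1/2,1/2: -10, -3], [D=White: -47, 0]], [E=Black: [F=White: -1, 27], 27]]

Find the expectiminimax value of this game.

C (Chance): 1/2·-10 + 1/2·-3 = -6.5
D (White): max(-47, 0) = 0
B (Black): min(-6.5, 0) = -6.5
F (White): max(-1, 27) = 27
E (Black): min(27, 27) = 27
Root (White): max(-6.5, 27) = 27

27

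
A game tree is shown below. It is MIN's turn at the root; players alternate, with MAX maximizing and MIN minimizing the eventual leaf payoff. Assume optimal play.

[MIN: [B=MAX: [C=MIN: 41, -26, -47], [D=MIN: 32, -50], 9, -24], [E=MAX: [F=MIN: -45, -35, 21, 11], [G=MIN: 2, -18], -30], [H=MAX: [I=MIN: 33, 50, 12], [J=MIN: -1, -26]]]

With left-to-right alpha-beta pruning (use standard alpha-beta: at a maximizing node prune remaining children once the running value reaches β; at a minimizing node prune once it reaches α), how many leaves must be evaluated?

17

C [α=-∞,β=+∞]: v=-47
D [α=-47,β=+∞]: v=-50
B [α=-∞,β=+∞]: v=9
F [α=-∞,β=9]: v=-45
G [α=-45,β=9]: v=-18
E [α=-∞,β=9]: v=-18
I [α=-∞,β=-18]: v=12
H [α=-∞,β=-18]: v=12 after child 1 ≥ β → β-cutoff, skip 1
Root [α=-∞,β=+∞]: v=-18
Leaves evaluated: 17 of 19.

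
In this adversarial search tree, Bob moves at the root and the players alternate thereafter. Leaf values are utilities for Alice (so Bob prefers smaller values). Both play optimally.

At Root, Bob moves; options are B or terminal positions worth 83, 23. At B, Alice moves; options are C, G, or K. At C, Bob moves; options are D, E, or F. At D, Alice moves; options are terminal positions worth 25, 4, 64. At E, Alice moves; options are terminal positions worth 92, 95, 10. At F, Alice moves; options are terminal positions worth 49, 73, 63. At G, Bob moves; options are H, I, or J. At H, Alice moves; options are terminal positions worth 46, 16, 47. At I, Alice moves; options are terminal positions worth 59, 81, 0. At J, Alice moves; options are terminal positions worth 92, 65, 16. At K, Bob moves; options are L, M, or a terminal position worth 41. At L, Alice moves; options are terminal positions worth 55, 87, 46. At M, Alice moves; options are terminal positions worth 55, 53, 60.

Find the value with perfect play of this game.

23

D (Alice): max(25, 4, 64) = 64
E (Alice): max(92, 95, 10) = 95
F (Alice): max(49, 73, 63) = 73
C (Bob): min(64, 95, 73) = 64
H (Alice): max(46, 16, 47) = 47
I (Alice): max(59, 81, 0) = 81
J (Alice): max(92, 65, 16) = 92
G (Bob): min(47, 81, 92) = 47
L (Alice): max(55, 87, 46) = 87
M (Alice): max(55, 53, 60) = 60
K (Bob): min(87, 60, 41) = 41
B (Alice): max(64, 47, 41) = 64
Root (Bob): min(64, 83, 23) = 23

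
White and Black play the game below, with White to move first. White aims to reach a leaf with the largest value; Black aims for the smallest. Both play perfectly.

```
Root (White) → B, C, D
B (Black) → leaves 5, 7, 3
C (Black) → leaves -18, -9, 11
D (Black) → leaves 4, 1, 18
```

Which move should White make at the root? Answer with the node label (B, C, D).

B (Black): min(5, 7, 3) = 3
C (Black): min(-18, -9, 11) = -18
D (Black): min(4, 1, 18) = 1
Root (White): max(3, -18, 1) = 3
White picks the child with the highest value: B (value 3).

B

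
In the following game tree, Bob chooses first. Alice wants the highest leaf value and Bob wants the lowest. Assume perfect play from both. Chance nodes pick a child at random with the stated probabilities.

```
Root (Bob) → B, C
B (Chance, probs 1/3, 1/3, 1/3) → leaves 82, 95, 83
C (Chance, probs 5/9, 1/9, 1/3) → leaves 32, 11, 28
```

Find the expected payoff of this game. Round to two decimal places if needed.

B (Chance): 1/3·82 + 1/3·95 + 1/3·83 = 86.67
C (Chance): 5/9·32 + 1/9·11 + 1/3·28 = 28.33
Root (Bob): min(86.67, 28.33) = 28.33

28.33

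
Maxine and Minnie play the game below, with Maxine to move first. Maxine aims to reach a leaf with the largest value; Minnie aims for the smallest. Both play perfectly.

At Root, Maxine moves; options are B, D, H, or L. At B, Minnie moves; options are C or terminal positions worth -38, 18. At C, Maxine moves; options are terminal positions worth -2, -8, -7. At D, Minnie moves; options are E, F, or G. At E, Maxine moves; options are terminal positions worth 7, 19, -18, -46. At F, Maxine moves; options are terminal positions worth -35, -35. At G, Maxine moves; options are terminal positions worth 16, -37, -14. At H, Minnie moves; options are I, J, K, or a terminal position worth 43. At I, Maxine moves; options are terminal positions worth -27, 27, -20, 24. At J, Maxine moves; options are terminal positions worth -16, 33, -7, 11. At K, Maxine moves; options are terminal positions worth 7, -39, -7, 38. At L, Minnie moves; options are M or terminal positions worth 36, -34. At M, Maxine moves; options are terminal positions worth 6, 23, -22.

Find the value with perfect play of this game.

C (Maxine): max(-2, -8, -7) = -2
B (Minnie): min(-2, -38, 18) = -38
E (Maxine): max(7, 19, -18, -46) = 19
F (Maxine): max(-35, -35) = -35
G (Maxine): max(16, -37, -14) = 16
D (Minnie): min(19, -35, 16) = -35
I (Maxine): max(-27, 27, -20, 24) = 27
J (Maxine): max(-16, 33, -7, 11) = 33
K (Maxine): max(7, -39, -7, 38) = 38
H (Minnie): min(27, 33, 38, 43) = 27
M (Maxine): max(6, 23, -22) = 23
L (Minnie): min(23, 36, -34) = -34
Root (Maxine): max(-38, -35, 27, -34) = 27

27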